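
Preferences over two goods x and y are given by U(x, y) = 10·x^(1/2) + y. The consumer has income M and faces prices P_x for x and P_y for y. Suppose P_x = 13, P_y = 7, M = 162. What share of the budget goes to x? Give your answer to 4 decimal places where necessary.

MU_x = 5/√x, MU_y = 1. Tangency: 5/√x = P_x/P_y.
Thus x* = (5·P_y/P_x)² — independent of M — with the rest of income spent on y.
Plugging in: x* = (5·7/13)² = 7.2485, y* = 9.6813.
Expenditure on x: 13·7.2485 = 94.2308; share = 0.5817.

share on x = 0.5817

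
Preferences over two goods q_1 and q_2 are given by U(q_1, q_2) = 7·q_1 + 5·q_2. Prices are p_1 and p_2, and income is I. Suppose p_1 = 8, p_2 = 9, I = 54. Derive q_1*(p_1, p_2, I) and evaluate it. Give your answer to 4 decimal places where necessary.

Perfect substitutes: compare marginal utility per dollar. 7/p_1 vs 5/p_2 → 0.875 vs 0.5556.
q_1 gives more utility per dollar, so spend all income on q_1: q_1* = I/p_1, q_2* = 0.
Numerically: q_1* = 6.75, q_2* = 0.

q_1* = 6.75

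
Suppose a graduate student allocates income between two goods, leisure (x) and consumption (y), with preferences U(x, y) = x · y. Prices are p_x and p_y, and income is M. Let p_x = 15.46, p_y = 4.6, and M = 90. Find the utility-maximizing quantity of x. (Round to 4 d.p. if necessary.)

x* = 2.9107

The MRS is y/x. Set MRS = p_x/p_y.
So p_y·y = p_x·x; combined with the budget, a share 0.5 of income goes to x.
Demand: x*(p_x,p_y,M) = 0.5·M/p_x and y* = 0.5·M/p_y.
At p_x=15.46, p_y=4.6, M=90: x* = 0.5·90/15.46 = 2.9107.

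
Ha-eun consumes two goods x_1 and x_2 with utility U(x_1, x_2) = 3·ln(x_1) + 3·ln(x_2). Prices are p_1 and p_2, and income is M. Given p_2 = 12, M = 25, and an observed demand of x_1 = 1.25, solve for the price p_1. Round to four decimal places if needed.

p_1 = 10

The MRS is x_2/x_1. Set MRS = p_1/p_2.
So 3·p_2·x_2 = 3·p_1·x_1; combined with the budget, a share 0.5 of income goes to x_1.
Demand: x_1*(p_1,p_2,M) = 0.5·M/p_1 and x_2* = 0.5·M/p_2.
Set x_1* = 1.25 in the demand function and solve for p_1: p_1 = 10.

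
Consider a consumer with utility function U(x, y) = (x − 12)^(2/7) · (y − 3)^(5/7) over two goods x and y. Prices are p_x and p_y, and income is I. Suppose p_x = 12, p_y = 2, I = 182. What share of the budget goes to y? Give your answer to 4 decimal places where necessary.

MRS = (2/5)·(y−3)/(x−12). Tangency with p_x/p_y gives y−3 = (5/2)·(p_x/p_y)·(x−12).
Substituting into the budget: x* = 12 + 2/7·(I − 12·p_x − 3·p_y)/p_x, and y* = 3 + 5/7·(…)/p_y.
Discretionary income = 182 − 12·12 − 3·2 = 32; x* = 12 + 2/7·32/12 = 12.7619; y* = 3 + 5/7·32/2 = 14.4286.
Expenditure on y: 2·14.4286 = 28.8571; share = 0.1586.

share on y = 0.1586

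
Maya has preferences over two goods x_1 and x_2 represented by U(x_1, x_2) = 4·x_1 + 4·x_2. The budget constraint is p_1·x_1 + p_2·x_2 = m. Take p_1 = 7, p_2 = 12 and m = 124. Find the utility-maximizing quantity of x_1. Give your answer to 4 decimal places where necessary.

Linear utility — the consumer picks whichever good has higher MU/price: 4/7 = 0.5714 vs 4/12 = 0.3333.
x_1 gives more utility per dollar, so spend all income on x_1: x_1* = m/p_1, x_2* = 0.
Numerically: x_1* = 17.7143, x_2* = 0.

x_1* = 17.7143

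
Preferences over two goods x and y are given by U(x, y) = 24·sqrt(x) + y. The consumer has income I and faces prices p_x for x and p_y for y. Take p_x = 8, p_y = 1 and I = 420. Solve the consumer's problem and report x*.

x* = 2.25

Set MRS = p_x/p_y: 12·x^(−1/2) = p_x/p_y.
Solve: √x = 12·p_y/p_x, so x*(p_x,p_y) = (12·p_y/p_x)², and y* = (I − p_x·x*)/p_y.
Plugging in: x* = (12·1/8)² = 2.25.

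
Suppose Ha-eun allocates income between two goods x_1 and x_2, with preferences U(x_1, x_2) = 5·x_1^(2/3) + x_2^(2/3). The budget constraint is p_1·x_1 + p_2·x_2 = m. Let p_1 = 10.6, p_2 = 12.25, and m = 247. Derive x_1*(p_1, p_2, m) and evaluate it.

From the CES first-order condition, 5·(x_2/x_1)^(1/3) = p_1/p_2.
Solve for the ratio: x_2/x_1 = [(1/5)·p_1/p_2]^(3).
With the ratio pinned down, the budget gives x_1* = m/(p_1 + p_2·(x_2/x_1)) and x_2* = (x_2/x_1)·x_1*.
Numerically x_2/x_1 = 0.005183, so x_1* = 247/(10.6 + 12.25·0.005183) = 23.1631.

x_1* = 23.1631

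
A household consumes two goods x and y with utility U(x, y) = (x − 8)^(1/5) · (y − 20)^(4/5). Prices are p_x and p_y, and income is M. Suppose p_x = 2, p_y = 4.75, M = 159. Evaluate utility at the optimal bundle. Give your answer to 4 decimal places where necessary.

After buying the subsistence bundle (8, 20), a share 0.2 of the remaining income goes to x: x* = 8 + 0.2·(M − 8p_x − 20p_y)/p_x.
Discretionary income = 159 − 8·2 − 20·4.75 = 48; x* = 8 + 0.2·48/2 = 12.8; y* = 20 + 0.8·48/4.75 = 28.0842.
Utility at the optimum: U(12.8, 28.0842) = 7.2838.

V = 7.2838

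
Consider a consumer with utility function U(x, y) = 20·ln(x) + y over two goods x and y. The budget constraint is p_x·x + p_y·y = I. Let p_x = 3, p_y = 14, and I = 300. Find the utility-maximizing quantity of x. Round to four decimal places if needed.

Set MRS = p_x/p_y: (20/x)/1 = p_x/p_y.
So x*(p_x,p_y) = 20·p_y/p_x, independent of income; and y* = (I − 20·p_y)/p_y.
At the given prices: x* = 20·14/3 = 93.3333.

x* = 93.3333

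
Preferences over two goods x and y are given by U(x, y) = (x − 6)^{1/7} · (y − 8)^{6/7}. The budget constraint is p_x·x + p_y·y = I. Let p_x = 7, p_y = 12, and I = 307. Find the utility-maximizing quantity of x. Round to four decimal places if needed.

x* = 9.449

After buying the subsistence bundle (6, 8), a share 1/7 of the remaining income goes to x: x* = 6 + 1/7·(I − 6p_x − 8p_y)/p_x.
Discretionary income = 307 − 6·7 − 8·12 = 169; x* = 6 + 1/7·169/7 = 9.449.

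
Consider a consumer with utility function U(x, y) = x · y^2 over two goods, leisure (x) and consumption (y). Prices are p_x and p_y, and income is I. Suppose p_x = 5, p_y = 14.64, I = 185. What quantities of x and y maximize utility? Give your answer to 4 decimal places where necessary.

MU_x/MU_y = (y)/(2·x); tangency sets this equal to p_x/p_y.
Rearranging, p_y·y = 2·p_x·x. Substituting into the budget gives p_x·x·(1 + 2) = I.
Demand: x*(p_x,p_y,I) = 1/3·I/p_x and y* = 2/3·I/p_y.
At p_x=5, p_y=14.64, I=185: x* = 1/3·185/5 = 12.3333, y* = 8.4244.

x* = 12.3333, y* = 8.4244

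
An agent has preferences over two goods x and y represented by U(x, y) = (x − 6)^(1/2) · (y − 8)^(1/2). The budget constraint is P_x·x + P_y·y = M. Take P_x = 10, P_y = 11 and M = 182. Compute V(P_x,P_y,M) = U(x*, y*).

Discretionary income = 182 − 6·10 − 8·11 = 34; x* = 6 + 0.5·34/10 = 7.7; y* = 8 + 0.5·34/11 = 9.5455.
Utility at the optimum: U(7.7, 9.5455) = 1.6209.

V = 1.6209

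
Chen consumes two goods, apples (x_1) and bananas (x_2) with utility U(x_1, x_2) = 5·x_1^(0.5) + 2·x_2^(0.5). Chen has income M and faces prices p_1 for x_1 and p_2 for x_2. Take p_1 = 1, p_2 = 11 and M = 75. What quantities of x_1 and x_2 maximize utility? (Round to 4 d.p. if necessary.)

Substitute x_2 = (x_2/x_1)·x_1 into the budget: x_1* = M/(p_1 + p_2·(x_2/x_1)).
Numerically x_2/x_1 = 0.001322, so x_1* = 75/(1 + 11·0.001322) = 73.9247 and x_2* = 0.001322·73.9247 = 0.0978.

x_1* = 73.9247, x_2* = 0.0978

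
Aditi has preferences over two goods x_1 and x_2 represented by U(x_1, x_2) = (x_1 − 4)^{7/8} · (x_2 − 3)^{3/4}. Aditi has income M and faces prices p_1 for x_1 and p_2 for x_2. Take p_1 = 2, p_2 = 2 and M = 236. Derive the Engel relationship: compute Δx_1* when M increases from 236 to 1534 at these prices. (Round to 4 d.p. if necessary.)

Δx_1* = 349.4615

MRS = (7/6)·(x_2−3)/(x_1−4). Tangency with p_1/p_2 gives x_2−3 = (6/7)·(p_1/p_2)·(x_1−4).
After buying the subsistence bundle (4, 3), a share 7/13 of the remaining income goes to x_1: x_1* = 4 + 7/13·(M − 4p_1 − 3p_2)/p_1.
Discretionary income = 236 − 4·2 − 3·2 = 222; x_1* = 4 + 7/13·222/2 = 63.7692.
At M' = 1534: x_1* = 413.2308. Change: 413.2308 − 63.7692 = 349.4615.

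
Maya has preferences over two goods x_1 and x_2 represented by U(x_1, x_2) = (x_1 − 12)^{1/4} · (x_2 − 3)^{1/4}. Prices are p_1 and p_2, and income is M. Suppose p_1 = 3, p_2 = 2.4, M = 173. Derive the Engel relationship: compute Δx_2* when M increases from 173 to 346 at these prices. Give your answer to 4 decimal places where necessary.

Δx_2* = 36.0417

MRS = (x_2−3)/(x_1−12). Tangency with p_1/p_2 gives x_2−3 = (p_1/p_2)·(x_1−12).
After buying the subsistence bundle (12, 3), a share 0.5 of the remaining income goes to x_1: x_1* = 12 + 0.5·(M − 12p_1 − 3p_2)/p_1.
Discretionary income = 173 − 12·3 − 3·2.4 = 129.8; x_2* = 3 + 0.5·129.8/2.4 = 30.0417.
At M' = 346: x_2* = 66.0833. Change: 66.0833 − 30.0417 = 36.0417.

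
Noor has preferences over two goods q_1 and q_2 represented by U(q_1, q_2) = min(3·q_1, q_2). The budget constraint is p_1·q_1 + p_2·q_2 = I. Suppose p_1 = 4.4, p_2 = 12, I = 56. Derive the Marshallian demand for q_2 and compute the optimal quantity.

With perfect complements, no substitution: consume in ratio q_1:q_2 = 1:3.
Budget: p_1·q_1 + p_2·3·q_1 = I, so (p_1 + 3·p_2)·q_1 = I.
Demand: q_1*(p_1,p_2,I) = I/(p_1 + 3·p_2), q_2* = 3·I/(p_1 + 3·p_2).
Here 4.4 + 3·12 = 40.4, giving q_2* = 4.1584.

q_2* = 4.1584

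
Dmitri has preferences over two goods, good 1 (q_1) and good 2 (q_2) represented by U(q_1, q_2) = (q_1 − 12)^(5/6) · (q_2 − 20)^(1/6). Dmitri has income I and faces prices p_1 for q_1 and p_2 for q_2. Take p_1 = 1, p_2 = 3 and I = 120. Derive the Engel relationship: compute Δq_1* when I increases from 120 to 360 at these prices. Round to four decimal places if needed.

Δq_1* = 200

Let q_1' = q_1−12, q_2' = q_2−20. MRS = 5·q_2'/q_1' = p_1/p_2.
Substituting into the budget: q_1* = 12 + 5/6·(I − 12·p_1 − 20·p_2)/p_1, and q_2* = 20 + 1/6·(…)/p_2.
Discretionary income = 120 − 12·1 − 20·3 = 48; q_1* = 12 + 5/6·48/1 = 52.
At I' = 360: q_1* = 252. Change: 252 − 52 = 200.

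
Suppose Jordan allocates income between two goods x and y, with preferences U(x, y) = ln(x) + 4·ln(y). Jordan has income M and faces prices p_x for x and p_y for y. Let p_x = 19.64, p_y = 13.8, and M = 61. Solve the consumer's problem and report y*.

MU_x/MU_y = (y)/(4·x); tangency sets this equal to p_x/p_y.
Rearranging, p_y·y = 4·p_x·x. Substituting into the budget gives p_x·x·(1 + 4) = M.
Demand: x*(p_x,p_y,M) = 0.2·M/p_x and y* = 0.8·M/p_y.
At p_x=19.64, p_y=13.8, M=61: y* = 0.8·61/13.8 = 3.5362.

y* = 3.5362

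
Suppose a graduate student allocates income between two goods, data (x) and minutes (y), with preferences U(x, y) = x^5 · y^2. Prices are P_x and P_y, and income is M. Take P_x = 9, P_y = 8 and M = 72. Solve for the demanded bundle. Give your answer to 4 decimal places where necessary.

MU_x/MU_y = (5·y)/(2·x); tangency sets this equal to P_x/P_y.
So 5·P_y·y = 2·P_x·x; combined with the budget, a share 5/7 of income goes to x.
Demand: x*(P_x,P_y,M) = 5/7·M/P_x and y* = 2/7·M/P_y.
At P_x=9, P_y=8, M=72: x* = 5/7·72/9 = 5.7143, y* = 2.5714.

x* = 5.7143, y* = 2.5714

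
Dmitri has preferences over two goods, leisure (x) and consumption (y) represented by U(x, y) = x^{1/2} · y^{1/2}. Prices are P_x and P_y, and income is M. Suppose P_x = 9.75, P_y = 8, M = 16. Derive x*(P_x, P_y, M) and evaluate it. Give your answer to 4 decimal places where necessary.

MU_x/MU_y = (0.5·y)/(0.5·x); tangency sets this equal to P_x/P_y.
So 0.5·P_y·y = 0.5·P_x·x; combined with the budget, a share 0.5 of income goes to x.
Demand: x*(P_x,P_y,M) = 0.5·M/P_x and y* = 0.5·M/P_y.
At P_x=9.75, P_y=8, M=16: x* = 0.5·16/9.75 = 0.8205.

x* = 0.8205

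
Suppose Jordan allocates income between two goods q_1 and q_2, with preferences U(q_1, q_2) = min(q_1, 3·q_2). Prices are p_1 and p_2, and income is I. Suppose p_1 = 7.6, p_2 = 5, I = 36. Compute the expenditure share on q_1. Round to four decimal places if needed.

share on q_1 = 0.8201

With perfect complements, no substitution: consume in ratio q_1:q_2 = 3:1.
Budget: p_1·q_1 + p_2·(1/3)·q_1 = I, so (3·p_1 + p_2)·q_1 = 3·I.
Demand: q_1*(p_1,p_2,I) = 3·I/(3·p_1 + p_2), q_2* = I/(3·p_1 + p_2).
Here 3·7.6 + 5 = 27.8, giving q_1* = 3.8849 and q_2* = 1.295.
Expenditure on q_1: 7.6·3.8849 = 29.5252; share = 0.8201.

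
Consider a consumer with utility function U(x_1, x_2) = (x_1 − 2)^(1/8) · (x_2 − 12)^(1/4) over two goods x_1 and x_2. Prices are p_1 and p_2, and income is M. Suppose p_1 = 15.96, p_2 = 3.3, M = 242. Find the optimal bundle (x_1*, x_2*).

x_1* = 5.5606, x_2* = 46.4404

Let x_1' = x_1−2, x_2' = x_2−12. MRS = (1/2)·x_2'/x_1' = p_1/p_2.
After buying the subsistence bundle (2, 12), a share 1/3 of the remaining income goes to x_1: x_1* = 2 + 1/3·(M − 2p_1 − 12p_2)/p_1.
Discretionary income = 242 − 2·15.96 − 12·3.3 = 170.48; x_1* = 2 + 1/3·170.48/15.96 = 5.5606; x_2* = 12 + 2/3·170.48/3.3 = 46.4404.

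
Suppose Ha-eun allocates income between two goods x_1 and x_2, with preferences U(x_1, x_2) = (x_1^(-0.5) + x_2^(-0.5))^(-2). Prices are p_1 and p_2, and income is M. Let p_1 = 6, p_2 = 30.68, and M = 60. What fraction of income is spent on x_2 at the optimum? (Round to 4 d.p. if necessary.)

share on x_2 = 0.6327

From the CES first-order condition, (x_2/x_1)^(1.5) = p_1/p_2.
Solve for the ratio: x_2/x_1 = [p_1/p_2]^(2/3).
With the ratio pinned down, the budget gives x_1* = M/(p_1 + p_2·(x_2/x_1)) and x_2* = (x_2/x_1)·x_1*.
Numerically x_2/x_1 = 0.336923, so x_1* = 60/(6 + 30.68·0.336923) = 3.6727 and x_2* = 0.336923·3.6727 = 1.2374.
Expenditure on x_2: 30.68·1.2374 = 37.9639; share = 0.6327.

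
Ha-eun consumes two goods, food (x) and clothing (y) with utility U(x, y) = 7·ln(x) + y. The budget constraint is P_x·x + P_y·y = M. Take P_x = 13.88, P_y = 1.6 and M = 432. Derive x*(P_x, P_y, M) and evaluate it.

MU_x = 7/x, MU_y = 1. Tangency: 7/x = P_x/P_y.
So x*(P_x,P_y) = 7·P_y/P_x, independent of income; and y* = (M − 7·P_y)/P_y.
At the given prices: x* = 7·1.6/13.88 = 0.8069.

x* = 0.8069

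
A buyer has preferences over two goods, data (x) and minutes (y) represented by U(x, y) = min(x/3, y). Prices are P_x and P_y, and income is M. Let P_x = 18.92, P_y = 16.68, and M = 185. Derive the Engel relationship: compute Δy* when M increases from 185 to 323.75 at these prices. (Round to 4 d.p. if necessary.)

Δy* = 1.8893

Leontief preferences: the optimum is at the kink where x/3 = y/1, i.e. y = (1/3)·x.
Budget: P_x·x + P_y·(1/3)·x = M, so (3·P_x + P_y)·x = 3·M.
Demand: x*(P_x,P_y,M) = 3·M/(3·P_x + P_y), y* = M/(3·P_x + P_y).
Here 3·18.92 + 16.68 = 73.44, giving y* = 2.5191.
At M' = 323.75: y* = 4.4084. Change: 4.4084 − 2.5191 = 1.8893.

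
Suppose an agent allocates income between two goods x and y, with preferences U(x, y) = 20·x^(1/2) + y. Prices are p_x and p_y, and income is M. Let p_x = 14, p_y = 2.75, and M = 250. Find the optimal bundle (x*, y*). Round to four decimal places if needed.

x* = 3.8584, y* = 71.2662

MU_x = 10/√x, MU_y = 1. Tangency: 10/√x = p_x/p_y.
Thus x* = (10·p_y/p_x)² — independent of M — with the rest of income spent on y.
Plugging in: x* = (10·2.75/14)² = 3.8584, y* = 71.2662.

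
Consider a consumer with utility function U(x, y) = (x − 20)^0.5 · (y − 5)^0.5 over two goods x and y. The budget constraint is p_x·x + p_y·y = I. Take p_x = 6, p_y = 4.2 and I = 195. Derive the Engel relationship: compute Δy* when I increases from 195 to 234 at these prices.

MRS = (y−5)/(x−20). Tangency with p_x/p_y gives y−5 = (p_x/p_y)·(x−20).
Substituting into the budget: x* = 20 + 0.5·(I − 20·p_x − 5·p_y)/p_x, and y* = 5 + 0.5·(…)/p_y.
Discretionary income = 195 − 20·6 − 5·4.2 = 54; y* = 5 + 0.5·54/4.2 = 11.4286.
At I' = 234: y* = 16.0714. Change: 16.0714 − 11.4286 = 4.6429.

Δy* = 4.6429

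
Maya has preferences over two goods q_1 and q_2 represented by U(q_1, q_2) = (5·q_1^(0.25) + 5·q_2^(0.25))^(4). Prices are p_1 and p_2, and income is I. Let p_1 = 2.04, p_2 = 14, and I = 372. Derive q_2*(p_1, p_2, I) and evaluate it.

MRS = MU_q_1/MU_q_2 = (q_2/q_1)^(0.75). Set equal to p_1/p_2.
Solve for the ratio: q_2/q_1 = [p_1/p_2]^(4/3).
With the ratio pinned down, the budget gives q_1* = I/(p_1 + p_2·(q_2/q_1)) and q_2* = (q_2/q_1)·q_1*.
Numerically q_2/q_1 = 0.076678, so q_1* = 372/(2.04 + 14·0.076678) = 119.4801 and q_2* = 0.076678·119.4801 = 9.1615.

q_2* = 9.1615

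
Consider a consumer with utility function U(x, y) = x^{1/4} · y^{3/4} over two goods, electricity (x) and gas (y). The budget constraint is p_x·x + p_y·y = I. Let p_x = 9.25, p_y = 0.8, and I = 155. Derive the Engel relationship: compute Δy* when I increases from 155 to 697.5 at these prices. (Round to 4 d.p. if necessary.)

Δy* = 508.5938

Demand: x*(p_x,p_y,I) = 0.25·I/p_x and y* = 0.75·I/p_y.
At p_x=9.25, p_y=0.8, I=155: y* = 0.75·155/0.8 = 145.3125.
At I' = 697.5: y* = 653.9062. Change: 653.9062 − 145.3125 = 508.5938.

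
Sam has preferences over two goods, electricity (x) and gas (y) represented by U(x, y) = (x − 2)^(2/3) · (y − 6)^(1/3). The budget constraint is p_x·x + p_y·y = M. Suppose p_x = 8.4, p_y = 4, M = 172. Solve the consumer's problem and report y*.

y* = 16.9333

This is Cobb-Douglas in (x−2, y−6): tangency gives 2/3·p_y·(y−6) = 1/3·p_x·(x−2).
After buying the subsistence bundle (2, 6), a share 2/3 of the remaining income goes to x: x* = 2 + 2/3·(M − 2p_x − 6p_y)/p_x.
Discretionary income = 172 − 2·8.4 − 6·4 = 131.2; y* = 6 + 1/3·131.2/4 = 16.9333.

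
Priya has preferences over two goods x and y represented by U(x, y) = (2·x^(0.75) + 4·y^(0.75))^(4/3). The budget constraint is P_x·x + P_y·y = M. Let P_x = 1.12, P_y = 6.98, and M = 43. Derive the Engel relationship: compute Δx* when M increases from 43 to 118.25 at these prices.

MRS = MU_x/MU_y = (1/2)·(y/x)^(0.25). Set equal to P_x/P_y.
Hence y/x = (2·P_x/P_y)^(1/(0.25)), i.e. raised to the 4 power.
Substitute y = (y/x)·x into the budget: x* = M/(P_x + P_y·(y/x)).
Numerically y/x = 0.010606, so x* = 43/(1.12 + 6.98·0.010606) = 36.0124.
At M' = 118.25: x* = 99.0341. Change: 99.0341 − 36.0124 = 63.0217.

Δx* = 63.0217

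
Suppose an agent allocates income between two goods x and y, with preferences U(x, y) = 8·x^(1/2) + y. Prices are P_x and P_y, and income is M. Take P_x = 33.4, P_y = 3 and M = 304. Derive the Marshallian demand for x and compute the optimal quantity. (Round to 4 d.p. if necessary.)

Utility is quasi-linear in y; the FOC for x is 4/√x = P_x/P_y.
Thus x* = (4·P_y/P_x)² — independent of M — with the rest of income spent on y.
Plugging in: x* = (4·3/33.4)² = 0.1291.

x* = 0.1291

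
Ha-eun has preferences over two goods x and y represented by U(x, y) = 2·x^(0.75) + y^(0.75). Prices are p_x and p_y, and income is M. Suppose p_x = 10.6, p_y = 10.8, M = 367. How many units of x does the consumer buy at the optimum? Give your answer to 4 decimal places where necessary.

From the CES first-order condition, 2·(y/x)^(0.25) = p_x/p_y.
Hence y/x = ((1/2)·p_x/p_y)^(1/(0.25)), i.e. raised to the 4 power.
With the ratio pinned down, the budget gives x* = M/(p_x + p_y·(y/x)) and y* = (y/x)·x*.
Numerically y/x = 0.057997, so x* = 367/(10.6 + 10.8·0.057997) = 32.6909.

x* = 32.6909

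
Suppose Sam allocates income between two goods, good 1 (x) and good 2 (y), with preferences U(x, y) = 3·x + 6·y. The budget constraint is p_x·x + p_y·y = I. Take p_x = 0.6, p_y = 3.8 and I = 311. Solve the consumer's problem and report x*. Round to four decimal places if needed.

Perfect substitutes: compare marginal utility per dollar. 3/p_x vs 6/p_y → 5 vs 1.5789.
x gives more utility per dollar, so spend all income on x: x* = I/p_x, y* = 0.
Numerically: x* = 518.3333, y* = 0.

x* = 518.3333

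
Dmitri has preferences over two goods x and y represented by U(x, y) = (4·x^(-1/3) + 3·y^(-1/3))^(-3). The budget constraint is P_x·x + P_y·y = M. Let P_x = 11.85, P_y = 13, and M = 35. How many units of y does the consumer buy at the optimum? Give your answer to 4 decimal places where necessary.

MU_x ∝ 4·x^(-4/3), MU_y ∝ 3·y^(-4/3), so MRS = (4/3)·(y/x)^(4/3) = P_x/P_y.
Hence y/x = ((3/4)·P_x/P_y)^(1/(4/3)), i.e. raised to the 0.75 power.
Substitute y = (y/x)·x into the budget: x* = M/(P_x + P_y·(y/x)).
Numerically y/x = 0.751843, so x* = 35/(11.85 + 13·0.751843) = 1.6186 and y* = 0.751843·1.6186 = 1.2169.

y* = 1.2169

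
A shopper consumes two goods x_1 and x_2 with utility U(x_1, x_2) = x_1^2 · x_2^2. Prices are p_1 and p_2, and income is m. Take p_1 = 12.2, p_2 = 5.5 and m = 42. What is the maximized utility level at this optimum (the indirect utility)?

V = 43.1949

Demand: x_1*(p_1,p_2,m) = 0.5·m/p_1 and x_2* = 0.5·m/p_2.
At p_1=12.2, p_2=5.5, m=42: x_1* = 0.5·42/12.2 = 1.7213, x_2* = 3.8182.
Utility at the optimum: U(1.7213, 3.8182) = 43.1949.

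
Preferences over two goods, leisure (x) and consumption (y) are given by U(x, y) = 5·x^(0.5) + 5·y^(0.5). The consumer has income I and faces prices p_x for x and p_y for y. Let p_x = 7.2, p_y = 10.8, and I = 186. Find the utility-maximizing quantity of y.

MRS = MU_x/MU_y = (y/x)^(0.5). Set equal to p_x/p_y.
Solve for the ratio: y/x = [p_x/p_y]^(2).
Substitute y = (y/x)·x into the budget: x* = I/(p_x + p_y·(y/x)).
Numerically y/x = 0.444444, so x* = 186/(7.2 + 10.8·0.444444) = 15.5 and y* = 0.444444·15.5 = 6.8889.

y* = 6.8889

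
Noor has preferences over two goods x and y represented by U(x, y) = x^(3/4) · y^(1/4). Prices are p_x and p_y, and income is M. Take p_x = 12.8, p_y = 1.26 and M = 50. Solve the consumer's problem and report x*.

x* = 2.9297

Demand: x*(p_x,p_y,M) = 0.75·M/p_x and y* = 0.25·M/p_y.
At p_x=12.8, p_y=1.26, M=50: x* = 0.75·50/12.8 = 2.9297.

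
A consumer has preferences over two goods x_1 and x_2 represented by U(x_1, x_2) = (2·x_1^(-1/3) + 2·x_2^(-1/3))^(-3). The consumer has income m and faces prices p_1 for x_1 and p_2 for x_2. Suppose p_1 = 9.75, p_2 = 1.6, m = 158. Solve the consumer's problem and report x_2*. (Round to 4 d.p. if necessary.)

From the CES first-order condition, (x_2/x_1)^(4/3) = p_1/p_2.
Solve for the ratio: x_2/x_1 = [p_1/p_2]^(0.75).
With the ratio pinned down, the budget gives x_1* = m/(p_1 + p_2·(x_2/x_1)) and x_2* = (x_2/x_1)·x_1*.
Numerically x_2/x_1 = 3.878497, so x_1* = 158/(9.75 + 1.6·3.878497) = 9.9025 and x_2* = 3.878497·9.9025 = 38.4067.

x_2* = 38.4067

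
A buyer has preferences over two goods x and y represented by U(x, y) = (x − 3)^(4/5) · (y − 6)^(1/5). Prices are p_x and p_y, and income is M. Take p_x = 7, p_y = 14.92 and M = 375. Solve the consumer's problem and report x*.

x* = 33.2263

Substituting into the budget: x* = 3 + 0.8·(M − 3·p_x − 6·p_y)/p_x, and y* = 6 + 0.2·(…)/p_y.
Discretionary income = 375 − 3·7 − 6·14.92 = 264.48; x* = 3 + 0.8·264.48/7 = 33.2263.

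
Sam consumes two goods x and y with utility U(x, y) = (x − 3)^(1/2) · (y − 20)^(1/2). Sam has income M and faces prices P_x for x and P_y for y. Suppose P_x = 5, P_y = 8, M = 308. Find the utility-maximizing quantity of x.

x* = 16.3

Discretionary income = 308 − 3·5 − 20·8 = 133; x* = 3 + 0.5·133/5 = 16.3.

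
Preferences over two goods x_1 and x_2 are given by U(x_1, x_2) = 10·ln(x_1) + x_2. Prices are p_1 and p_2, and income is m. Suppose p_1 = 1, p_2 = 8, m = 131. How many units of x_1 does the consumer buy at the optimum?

Set MRS = p_1/p_2: (10/x_1)/1 = p_1/p_2.
So x_1*(p_1,p_2) = 10·p_2/p_1, independent of income; and x_2* = (m − 10·p_2)/p_2.
At the given prices: x_1* = 10·8/1 = 80.

x_1* = 80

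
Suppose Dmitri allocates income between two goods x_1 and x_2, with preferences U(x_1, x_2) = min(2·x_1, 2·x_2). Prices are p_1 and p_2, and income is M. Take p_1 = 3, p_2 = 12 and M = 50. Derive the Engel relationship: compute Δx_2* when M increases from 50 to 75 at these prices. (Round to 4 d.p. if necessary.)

Leontief preferences: the optimum is at the kink where x_1/2 = x_2/2, i.e. x_2 = x_1.
Budget: p_1·x_1 + p_2·x_1 = M, so (2·p_1 + 2·p_2)·x_1 = 2·M.
Demand: x_1*(p_1,p_2,M) = 2·M/(2·p_1 + 2·p_2), x_2* = 2·M/(2·p_1 + 2·p_2).
Here 2·3 + 2·12 = 30, giving x_2* = 3.3333.
At M' = 75: x_2* = 5. Change: 5 − 3.3333 = 1.6667.

Δx_2* = 1.6667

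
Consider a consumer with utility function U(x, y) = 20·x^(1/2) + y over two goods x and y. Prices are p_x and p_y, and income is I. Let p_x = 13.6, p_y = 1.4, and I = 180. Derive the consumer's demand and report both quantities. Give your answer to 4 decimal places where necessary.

x* = 1.0597, y* = 118.2773

Thus x* = (10·p_y/p_x)² — independent of I — with the rest of income spent on y.
Plugging in: x* = (10·1.4/13.6)² = 1.0597, y* = 118.2773.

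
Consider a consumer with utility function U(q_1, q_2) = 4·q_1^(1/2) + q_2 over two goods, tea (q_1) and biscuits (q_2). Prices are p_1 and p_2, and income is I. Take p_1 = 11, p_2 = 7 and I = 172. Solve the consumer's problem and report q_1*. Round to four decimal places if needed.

q_1* = 1.6198

MU_q_1 = 2/√q_1, MU_q_2 = 1. Tangency: 2/√q_1 = p_1/p_2.
Solve: √q_1 = 2·p_2/p_1, so q_1*(p_1,p_2) = (2·p_2/p_1)², and q_2* = (I − p_1·q_1*)/p_2.
Plugging in: q_1* = (2·7/11)² = 1.6198.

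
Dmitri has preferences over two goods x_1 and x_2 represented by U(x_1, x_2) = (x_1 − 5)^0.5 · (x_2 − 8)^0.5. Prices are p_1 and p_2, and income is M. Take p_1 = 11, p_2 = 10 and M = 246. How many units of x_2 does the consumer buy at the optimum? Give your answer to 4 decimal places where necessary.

x_2* = 13.55

Discretionary income = 246 − 5·11 − 8·10 = 111; x_2* = 8 + 0.5·111/10 = 13.55.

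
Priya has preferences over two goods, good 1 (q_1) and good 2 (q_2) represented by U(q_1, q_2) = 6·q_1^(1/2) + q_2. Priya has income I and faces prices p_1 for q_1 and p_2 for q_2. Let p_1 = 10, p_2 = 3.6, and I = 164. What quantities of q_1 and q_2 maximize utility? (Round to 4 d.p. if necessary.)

q_1* = 1.1664, q_2* = 42.3156

Utility is quasi-linear in q_2; the FOC for q_1 is 3/√q_1 = p_1/p_2.
Solve: √q_1 = 3·p_2/p_1, so q_1*(p_1,p_2) = (3·p_2/p_1)², and q_2* = (I − p_1·q_1*)/p_2.
Plugging in: q_1* = (3·3.6/10)² = 1.1664, q_2* = 42.3156.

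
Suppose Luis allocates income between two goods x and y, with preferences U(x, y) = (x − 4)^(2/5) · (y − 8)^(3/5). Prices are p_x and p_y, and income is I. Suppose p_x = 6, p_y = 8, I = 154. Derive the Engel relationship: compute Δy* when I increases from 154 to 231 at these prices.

Substituting into the budget: x* = 4 + 0.4·(I − 4·p_x − 8·p_y)/p_x, and y* = 8 + 0.6·(…)/p_y.
Discretionary income = 154 − 4·6 − 8·8 = 66; y* = 8 + 0.6·66/8 = 12.95.
At I' = 231: y* = 18.725. Change: 18.725 − 12.95 = 5.775.

Δy* = 5.775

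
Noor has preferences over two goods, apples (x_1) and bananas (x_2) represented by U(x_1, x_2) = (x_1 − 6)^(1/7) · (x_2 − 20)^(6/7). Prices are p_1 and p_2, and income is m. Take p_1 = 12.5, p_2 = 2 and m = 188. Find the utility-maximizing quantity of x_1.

This is Cobb-Douglas in (x_1−6, x_2−20): tangency gives 1/7·p_2·(x_2−20) = 6/7·p_1·(x_1−6).
After buying the subsistence bundle (6, 20), a share 1/7 of the remaining income goes to x_1: x_1* = 6 + 1/7·(m − 6p_1 − 20p_2)/p_1.
Discretionary income = 188 − 6·12.5 − 20·2 = 73; x_1* = 6 + 1/7·73/12.5 = 6.8343.

x_1* = 6.8343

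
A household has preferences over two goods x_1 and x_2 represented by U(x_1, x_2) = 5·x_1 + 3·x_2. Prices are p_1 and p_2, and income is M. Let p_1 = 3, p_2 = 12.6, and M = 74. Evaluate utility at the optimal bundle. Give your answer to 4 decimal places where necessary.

V = 123.3333

x_1 gives more utility per dollar, so spend all income on x_1: x_1* = M/p_1, x_2* = 0.
Numerically: x_1* = 24.6667, x_2* = 0.
Utility at the optimum: U(24.6667, 0) = 123.3333.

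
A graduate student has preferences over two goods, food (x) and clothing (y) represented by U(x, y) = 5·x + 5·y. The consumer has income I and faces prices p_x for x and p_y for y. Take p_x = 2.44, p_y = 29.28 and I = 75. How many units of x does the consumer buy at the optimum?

x* = 30.7377

Perfect substitutes: compare marginal utility per dollar. 5/p_x vs 5/p_y → 2.0492 vs 0.1708.
x gives more utility per dollar, so spend all income on x: x* = I/p_x, y* = 0.
Numerically: x* = 30.7377, y* = 0.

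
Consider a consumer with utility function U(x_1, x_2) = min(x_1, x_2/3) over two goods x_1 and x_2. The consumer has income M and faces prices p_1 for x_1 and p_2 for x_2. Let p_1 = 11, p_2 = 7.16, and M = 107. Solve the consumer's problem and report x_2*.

x_2* = 9.883

With perfect complements, no substitution: consume in ratio x_1:x_2 = 1:3.
Budget: p_1·x_1 + p_2·3·x_1 = M, so (p_1 + 3·p_2)·x_1 = M.
Demand: x_1*(p_1,p_2,M) = M/(p_1 + 3·p_2), x_2* = 3·M/(p_1 + 3·p_2).
Here 11 + 3·7.16 = 32.48, giving x_2* = 9.883.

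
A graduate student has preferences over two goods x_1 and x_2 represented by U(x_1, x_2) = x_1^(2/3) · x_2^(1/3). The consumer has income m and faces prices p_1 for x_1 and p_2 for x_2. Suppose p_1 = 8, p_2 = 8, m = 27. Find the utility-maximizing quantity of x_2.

MU_x_1/MU_x_2 = (2/3·x_2)/(1/3·x_1); tangency sets this equal to p_1/p_2.
Rearranging, p_2·x_2 = (1/2)·p_1·x_1. Substituting into the budget gives p_1·x_1·(1 + (1/2)) = m.
Demand: x_1*(p_1,p_2,m) = 2/3·m/p_1 and x_2* = 1/3·m/p_2.
At p_1=8, p_2=8, m=27: x_2* = 1/3·27/8 = 1.125.

x_2* = 1.125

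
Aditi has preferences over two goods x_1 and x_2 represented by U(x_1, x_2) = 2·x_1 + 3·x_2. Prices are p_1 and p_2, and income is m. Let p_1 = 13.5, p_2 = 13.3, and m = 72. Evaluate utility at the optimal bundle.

V = 16.2406

Perfect substitutes: compare marginal utility per dollar. 2/p_1 vs 3/p_2 → 0.1481 vs 0.2256.
x_2 gives more utility per dollar, so spend all income on x_2: x_2* = m/p_2, x_1* = 0.
Numerically: x_1* = 0, x_2* = 5.4135.
Utility at the optimum: U(0, 5.4135) = 16.2406.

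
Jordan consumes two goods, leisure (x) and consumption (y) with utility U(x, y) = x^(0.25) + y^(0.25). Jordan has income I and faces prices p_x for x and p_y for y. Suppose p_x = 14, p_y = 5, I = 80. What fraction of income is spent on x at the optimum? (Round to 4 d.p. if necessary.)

share on x = 0.415

Substitute y = (y/x)·x into the budget: x* = I/(p_x + p_y·(y/x)).
Numerically y/x = 3.946487, so x* = 80/(14 + 5·3.946487) = 2.3716 and y* = 3.946487·2.3716 = 9.3595.
Expenditure on x: 14·2.3716 = 33.2025; share = 0.415.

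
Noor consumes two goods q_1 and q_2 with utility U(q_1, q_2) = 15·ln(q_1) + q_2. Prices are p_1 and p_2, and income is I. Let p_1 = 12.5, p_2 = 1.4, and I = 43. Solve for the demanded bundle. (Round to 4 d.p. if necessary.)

q_1* = 1.68, q_2* = 15.7143

MU_q_1 = 15/q_1, MU_q_2 = 1. Tangency: 15/q_1 = p_1/p_2.
So q_1*(p_1,p_2) = 15·p_2/p_1, independent of income; and q_2* = (I − 15·p_2)/p_2.
At the given prices: q_1* = 15·1.4/12.5 = 1.68, and q_2* = 15.7143.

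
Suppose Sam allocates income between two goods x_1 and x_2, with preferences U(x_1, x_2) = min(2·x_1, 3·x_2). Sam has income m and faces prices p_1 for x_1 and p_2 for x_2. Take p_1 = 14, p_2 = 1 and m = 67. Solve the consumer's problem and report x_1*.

x_1* = 4.5682

Leontief preferences: the optimum is at the kink where x_1/3 = x_2/2, i.e. x_2 = (2/3)·x_1.
Budget: p_1·x_1 + p_2·(2/3)·x_1 = m, so (3·p_1 + 2·p_2)·x_1 = 3·m.
Demand: x_1*(p_1,p_2,m) = 3·m/(3·p_1 + 2·p_2), x_2* = 2·m/(3·p_1 + 2·p_2).
Here 3·14 + 2·1 = 44, giving x_1* = 4.5682.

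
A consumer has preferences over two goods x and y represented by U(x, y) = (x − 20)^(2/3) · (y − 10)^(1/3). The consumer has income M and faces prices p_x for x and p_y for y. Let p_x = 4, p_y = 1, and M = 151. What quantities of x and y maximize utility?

Let x' = x−20, y' = y−10. MRS = 2·y'/x' = p_x/p_y.
After buying the subsistence bundle (20, 10), a share 2/3 of the remaining income goes to x: x* = 20 + 2/3·(M − 20p_x − 10p_y)/p_x.
Discretionary income = 151 − 20·4 − 10·1 = 61; x* = 20 + 2/3·61/4 = 30.1667; y* = 10 + 1/3·61/1 = 30.3333.

x* = 30.1667, y* = 30.3333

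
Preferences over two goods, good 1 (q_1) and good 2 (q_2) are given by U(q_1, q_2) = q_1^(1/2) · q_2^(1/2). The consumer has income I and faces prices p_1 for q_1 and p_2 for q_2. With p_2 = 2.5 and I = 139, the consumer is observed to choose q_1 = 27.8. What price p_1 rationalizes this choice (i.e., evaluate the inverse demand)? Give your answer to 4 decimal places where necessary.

p_1 = 2.5

The MRS is q_2/q_1. Set MRS = p_1/p_2.
Rearranging, p_2·q_2 = p_1·q_1. Substituting into the budget gives p_1·q_1·(1 + 1) = I.
Demand: q_1*(p_1,p_2,I) = 0.5·I/p_1 and q_2* = 0.5·I/p_2.
Set q_1* = 27.8 in the demand function and solve for p_1: p_1 = 2.5.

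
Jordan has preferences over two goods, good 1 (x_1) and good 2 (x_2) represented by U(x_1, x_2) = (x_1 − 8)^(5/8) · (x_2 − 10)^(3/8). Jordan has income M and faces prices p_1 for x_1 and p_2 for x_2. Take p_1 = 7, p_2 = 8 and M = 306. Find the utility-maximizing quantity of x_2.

Let x_1' = x_1−8, x_2' = x_2−10. MRS = (5/3)·x_2'/x_1' = p_1/p_2.
Substituting into the budget: x_1* = 8 + 0.625·(M − 8·p_1 − 10·p_2)/p_1, and x_2* = 10 + 0.375·(…)/p_2.
Discretionary income = 306 − 8·7 − 10·8 = 170; x_2* = 10 + 0.375·170/8 = 17.9688.

x_2* = 17.9688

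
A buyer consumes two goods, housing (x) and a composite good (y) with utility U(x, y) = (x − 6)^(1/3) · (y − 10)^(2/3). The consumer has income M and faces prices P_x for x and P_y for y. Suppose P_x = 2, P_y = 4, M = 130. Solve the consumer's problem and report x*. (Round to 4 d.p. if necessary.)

Let x' = x−6, y' = y−10. MRS = (1/2)·y'/x' = P_x/P_y.
Substituting into the budget: x* = 6 + 1/3·(M − 6·P_x − 10·P_y)/P_x, and y* = 10 + 2/3·(…)/P_y.
Discretionary income = 130 − 6·2 − 10·4 = 78; x* = 6 + 1/3·78/2 = 19.

x* = 19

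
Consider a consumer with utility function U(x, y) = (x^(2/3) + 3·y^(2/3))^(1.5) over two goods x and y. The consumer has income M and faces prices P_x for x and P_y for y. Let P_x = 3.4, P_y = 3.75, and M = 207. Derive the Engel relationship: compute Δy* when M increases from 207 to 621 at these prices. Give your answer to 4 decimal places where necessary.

MU_x ∝ x^(-1/3), MU_y ∝ 3·y^(-1/3), so MRS = (1/3)·(y/x)^(1/3) = P_x/P_y.
Hence y/x = (3·P_x/P_y)^(1/(1/3)), i.e. raised to the 3 power.
Substitute y = (y/x)·x into the budget: x* = M/(P_x + P_y·(y/x)).
Numerically y/x = 20.123648, so x* = 207/(3.4 + 3.75·20.123648) = 2.6248 and y* = 20.123648·2.6248 = 52.8202.
At M' = 621: y* = 158.4606. Change: 158.4606 − 52.8202 = 105.6404.

Δy* = 105.6404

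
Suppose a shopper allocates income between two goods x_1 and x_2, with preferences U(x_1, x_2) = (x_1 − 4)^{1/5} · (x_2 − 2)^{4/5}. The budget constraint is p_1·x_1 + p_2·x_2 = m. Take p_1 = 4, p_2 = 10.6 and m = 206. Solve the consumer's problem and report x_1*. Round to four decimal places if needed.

Substituting into the budget: x_1* = 4 + 0.2·(m − 4·p_1 − 2·p_2)/p_1, and x_2* = 2 + 0.8·(…)/p_2.
Discretionary income = 206 − 4·4 − 2·10.6 = 168.8; x_1* = 4 + 0.2·168.8/4 = 12.44.

x_1* = 12.44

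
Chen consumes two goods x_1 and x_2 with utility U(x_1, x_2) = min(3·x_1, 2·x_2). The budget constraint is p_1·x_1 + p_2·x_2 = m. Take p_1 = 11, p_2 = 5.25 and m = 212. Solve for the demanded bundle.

Leontief preferences: the optimum is at the kink where x_1/2 = x_2/3, i.e. x_2 = (3/2)·x_1.
Budget: p_1·x_1 + p_2·(3/2)·x_1 = m, so (2·p_1 + 3·p_2)·x_1 = 2·m.
Demand: x_1*(p_1,p_2,m) = 2·m/(2·p_1 + 3·p_2), x_2* = 3·m/(2·p_1 + 3·p_2).
Here 2·11 + 3·5.25 = 37.75, giving x_1* = 11.2318 and x_2* = 16.8477.

x_1* = 11.2318, x_2* = 16.8477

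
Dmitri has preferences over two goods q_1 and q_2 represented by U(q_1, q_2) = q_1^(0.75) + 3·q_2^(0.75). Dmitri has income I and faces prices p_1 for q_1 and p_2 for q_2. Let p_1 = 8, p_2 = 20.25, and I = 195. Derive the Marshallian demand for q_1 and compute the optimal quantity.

q_1* = 4.0663

MU_q_1 ∝ q_1^(-0.25), MU_q_2 ∝ 3·q_2^(-0.25), so MRS = (1/3)·(q_2/q_1)^(0.25) = p_1/p_2.
Solve for the ratio: q_2/q_1 = [3·p_1/p_2]^(4).
Substitute q_2 = (q_2/q_1)·q_1 into the budget: q_1* = I/(p_1 + p_2·(q_2/q_1)).
Numerically q_2/q_1 = 1.973081, so q_1* = 195/(8 + 20.25·1.973081) = 4.0663.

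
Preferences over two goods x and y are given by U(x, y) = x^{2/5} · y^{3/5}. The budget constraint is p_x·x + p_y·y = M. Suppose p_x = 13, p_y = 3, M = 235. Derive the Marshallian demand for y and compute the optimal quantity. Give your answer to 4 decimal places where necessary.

MU_x/MU_y = (0.4·y)/(0.6·x); tangency sets this equal to p_x/p_y.
Rearranging, p_y·y = (3/2)·p_x·x. Substituting into the budget gives p_x·x·(1 + (3/2)) = M.
Demand: x*(p_x,p_y,M) = 0.4·M/p_x and y* = 0.6·M/p_y.
At p_x=13, p_y=3, M=235: y* = 0.6·235/3 = 47.

y* = 47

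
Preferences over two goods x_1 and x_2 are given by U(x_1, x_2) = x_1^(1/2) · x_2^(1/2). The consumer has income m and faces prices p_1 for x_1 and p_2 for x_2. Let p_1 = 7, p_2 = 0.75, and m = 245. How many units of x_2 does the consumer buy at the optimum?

The MRS is x_2/x_1. Set MRS = p_1/p_2.
So 0.5·p_2·x_2 = 0.5·p_1·x_1; combined with the budget, a share 0.5 of income goes to x_1.
Demand: x_1*(p_1,p_2,m) = 0.5·m/p_1 and x_2* = 0.5·m/p_2.
At p_1=7, p_2=0.75, m=245: x_2* = 0.5·245/0.75 = 163.3333.

x_2* = 163.3333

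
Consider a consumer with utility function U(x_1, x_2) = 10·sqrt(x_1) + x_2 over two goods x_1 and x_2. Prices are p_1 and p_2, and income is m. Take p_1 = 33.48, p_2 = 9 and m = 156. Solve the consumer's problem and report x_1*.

Solve: √x_1 = 5·p_2/p_1, so x_1*(p_1,p_2) = (5·p_2/p_1)², and x_2* = (m − p_1·x_1*)/p_2.
Plugging in: x_1* = (5·9/33.48)² = 1.8066.

x_1* = 1.8066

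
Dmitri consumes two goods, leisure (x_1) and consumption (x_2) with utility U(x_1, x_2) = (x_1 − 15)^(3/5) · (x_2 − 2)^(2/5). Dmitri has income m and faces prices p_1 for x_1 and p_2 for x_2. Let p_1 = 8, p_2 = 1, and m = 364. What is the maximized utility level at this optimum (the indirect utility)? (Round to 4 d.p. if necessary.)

MRS = (3/2)·(x_2−2)/(x_1−15). Tangency with p_1/p_2 gives x_2−2 = (2/3)·(p_1/p_2)·(x_1−15).
Substituting into the budget: x_1* = 15 + 0.6·(m − 15·p_1 − 2·p_2)/p_1, and x_2* = 2 + 0.4·(…)/p_2.
Discretionary income = 364 − 15·8 − 2·1 = 242; x_1* = 15 + 0.6·242/8 = 33.15; x_2* = 2 + 0.4·242/1 = 98.8.
Utility at the optimum: U(33.15, 98.8) = 35.4549.

V = 35.4549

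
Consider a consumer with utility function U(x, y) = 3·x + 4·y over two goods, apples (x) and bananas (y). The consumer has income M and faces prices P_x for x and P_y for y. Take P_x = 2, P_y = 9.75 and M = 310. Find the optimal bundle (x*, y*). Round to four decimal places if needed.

x gives more utility per dollar, so spend all income on x: x* = M/P_x, y* = 0.
Numerically: x* = 155, y* = 0.

x* = 155, y* = 0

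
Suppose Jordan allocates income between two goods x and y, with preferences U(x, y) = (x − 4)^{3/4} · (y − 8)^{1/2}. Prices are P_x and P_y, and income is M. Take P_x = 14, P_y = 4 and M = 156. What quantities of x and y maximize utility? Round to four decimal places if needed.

This is Cobb-Douglas in (x−4, y−8): tangency gives 0.75·P_y·(y−8) = 0.5·P_x·(x−4).
After buying the subsistence bundle (4, 8), a share 0.6 of the remaining income goes to x: x* = 4 + 0.6·(M − 4P_x − 8P_y)/P_x.
Discretionary income = 156 − 4·14 − 8·4 = 68; x* = 4 + 0.6·68/14 = 6.9143; y* = 8 + 0.4·68/4 = 14.8.

x* = 6.9143, y* = 14.8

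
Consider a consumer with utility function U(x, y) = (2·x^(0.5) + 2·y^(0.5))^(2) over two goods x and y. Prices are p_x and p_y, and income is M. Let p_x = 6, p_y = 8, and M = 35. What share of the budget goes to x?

share on x = 0.5714

MU_x ∝ 2·x^(-0.5), MU_y ∝ 2·y^(-0.5), so MRS = (y/x)^(0.5) = p_x/p_y.
Solve for the ratio: y/x = [p_x/p_y]^(2).
With the ratio pinned down, the budget gives x* = M/(p_x + p_y·(y/x)) and y* = (y/x)·x*.
Numerically y/x = 0.5625, so x* = 35/(6 + 8·0.5625) = 3.3333 and y* = 0.5625·3.3333 = 1.875.
Expenditure on x: 6·3.3333 = 20; share = 0.5714.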